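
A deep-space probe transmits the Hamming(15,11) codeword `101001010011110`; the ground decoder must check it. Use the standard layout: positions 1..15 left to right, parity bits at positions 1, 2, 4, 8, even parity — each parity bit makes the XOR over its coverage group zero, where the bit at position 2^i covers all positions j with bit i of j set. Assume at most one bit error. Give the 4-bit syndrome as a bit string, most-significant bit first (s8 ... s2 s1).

1000

s1: b1⊕b3⊕b5⊕b7⊕b9⊕b11⊕b13⊕b15 = 1⊕1⊕0⊕0⊕0⊕1⊕1⊕0 = 0
s2: b2⊕b3⊕b6⊕b7⊕b10⊕b11⊕b14⊕b15 = 0⊕1⊕1⊕0⊕0⊕1⊕1⊕0 = 0
s4: b4⊕b5⊕b6⊕b7⊕b12⊕b13⊕b14⊕b15 = 0⊕0⊕1⊕0⊕1⊕1⊕1⊕0 = 0
s8: b8⊕b9⊕b10⊕b11⊕b12⊕b13⊕b14⊕b15 = 1⊕0⊕0⊕1⊕1⊕1⊕1⊕0 = 1
Syndrome (s8...s1) = 1000 → position 8.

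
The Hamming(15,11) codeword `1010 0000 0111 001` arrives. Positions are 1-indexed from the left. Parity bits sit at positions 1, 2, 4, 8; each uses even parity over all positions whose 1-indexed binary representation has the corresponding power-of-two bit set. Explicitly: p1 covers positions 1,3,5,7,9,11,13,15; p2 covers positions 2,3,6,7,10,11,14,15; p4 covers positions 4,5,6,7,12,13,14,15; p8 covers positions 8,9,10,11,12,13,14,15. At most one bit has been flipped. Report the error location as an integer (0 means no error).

0

s1: b1⊕b3⊕b5⊕b7⊕b9⊕b11⊕b13⊕b15 = 1⊕1⊕0⊕0⊕0⊕1⊕0⊕1 = 0
s2: b2⊕b3⊕b6⊕b7⊕b10⊕b11⊕b14⊕b15 = 0⊕1⊕0⊕0⊕1⊕1⊕0⊕1 = 0
s4: b4⊕b5⊕b6⊕b7⊕b12⊕b13⊕b14⊕b15 = 0⊕0⊕0⊕0⊕1⊕0⊕0⊕1 = 0
s8: b8⊕b9⊕b10⊕b11⊕b12⊕b13⊕b14⊕b15 = 0⊕0⊕1⊕1⊕1⊕0⊕0⊕1 = 0
Syndrome (s8...s1) = 0000 → position 0 (no error).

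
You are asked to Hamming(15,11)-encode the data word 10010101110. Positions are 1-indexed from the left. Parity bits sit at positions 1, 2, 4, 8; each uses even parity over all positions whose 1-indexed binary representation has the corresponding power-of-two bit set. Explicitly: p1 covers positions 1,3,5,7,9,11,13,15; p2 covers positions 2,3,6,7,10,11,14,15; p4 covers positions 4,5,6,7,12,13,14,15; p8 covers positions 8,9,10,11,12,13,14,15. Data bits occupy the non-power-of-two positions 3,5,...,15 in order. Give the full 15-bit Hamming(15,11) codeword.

101000100101110

Place data bits at non-power-of-two positions: b3=1, b5=0, b6=0, b7=1, b9=0, b10=1, b11=0, b12=1, b13=1, b14=1, b15=0.
p1 = XOR of data positions {3,5,7,9,11,13,15} = 1⊕0⊕1⊕0⊕0⊕1⊕0 = 1
p2 = XOR of data positions {3,6,7,10,11,14,15} = 1⊕0⊕1⊕1⊕0⊕1⊕0 = 0
p4 = XOR of data positions {5,6,7,12,13,14,15} = 0⊕0⊕1⊕1⊕1⊕1⊕0 = 0
p8 = XOR of data positions {9,10,11,12,13,14,15} = 0⊕1⊕0⊕1⊕1⊕1⊕0 = 0
Codeword b1..b15 = 101000100101110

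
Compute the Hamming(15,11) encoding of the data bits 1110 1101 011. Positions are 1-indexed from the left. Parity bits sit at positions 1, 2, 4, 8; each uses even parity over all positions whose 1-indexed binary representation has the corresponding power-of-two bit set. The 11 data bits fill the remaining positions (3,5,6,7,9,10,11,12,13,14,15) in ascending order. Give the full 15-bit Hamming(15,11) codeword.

Place data bits at non-power-of-two positions: b3=1, b5=1, b6=1, b7=0, b9=1, b10=1, b11=0, b12=1, b13=0, b14=1, b15=1.
p1 = XOR of data positions {3,5,7,9,11,13,15} = 1⊕1⊕0⊕1⊕0⊕0⊕1 = 0
p2 = XOR of data positions {3,6,7,10,11,14,15} = 1⊕1⊕0⊕1⊕0⊕1⊕1 = 1
p4 = XOR of data positions {5,6,7,12,13,14,15} = 1⊕1⊕0⊕1⊕0⊕1⊕1 = 1
p8 = XOR of data positions {9,10,11,12,13,14,15} = 1⊕1⊕0⊕1⊕0⊕1⊕1 = 1
Codeword b1..b15 = 011111011101011

011111011101011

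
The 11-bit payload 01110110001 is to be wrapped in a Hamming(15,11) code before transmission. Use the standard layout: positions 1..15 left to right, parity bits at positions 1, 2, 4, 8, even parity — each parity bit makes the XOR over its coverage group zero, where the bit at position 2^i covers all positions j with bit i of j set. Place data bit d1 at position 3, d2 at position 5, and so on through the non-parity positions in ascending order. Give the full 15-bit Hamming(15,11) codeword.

010011110110001

Place data bits at non-power-of-two positions: b3=0, b5=1, b6=1, b7=1, b9=0, b10=1, b11=1, b12=0, b13=0, b14=0, b15=1.
p1 = XOR of data positions {3,5,7,9,11,13,15} = 0⊕1⊕1⊕0⊕1⊕0⊕1 = 0
p2 = XOR of data positions {3,6,7,10,11,14,15} = 0⊕1⊕1⊕1⊕1⊕0⊕1 = 1
p4 = XOR of data positions {5,6,7,12,13,14,15} = 1⊕1⊕1⊕0⊕0⊕0⊕1 = 0
p8 = XOR of data positions {9,10,11,12,13,14,15} = 0⊕1⊕1⊕0⊕0⊕0⊕1 = 1
Codeword b1..b15 = 010011110110001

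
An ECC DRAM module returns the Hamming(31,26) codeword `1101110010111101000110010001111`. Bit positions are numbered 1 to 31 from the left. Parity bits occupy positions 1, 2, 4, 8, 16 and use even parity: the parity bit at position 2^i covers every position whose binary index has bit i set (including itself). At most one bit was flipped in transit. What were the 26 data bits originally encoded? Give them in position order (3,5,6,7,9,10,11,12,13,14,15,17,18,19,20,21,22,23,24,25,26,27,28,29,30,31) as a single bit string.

01101011110000110010001111

s1: b1⊕b3⊕b5⊕b7⊕b9⊕b11⊕b13⊕b15⊕b17⊕b19⊕b21⊕b23⊕b25⊕b27⊕b29⊕b31 = 1⊕0⊕1⊕0⊕1⊕1⊕1⊕0⊕0⊕0⊕1⊕0⊕0⊕0⊕1⊕1 = 0
s2: b2⊕b3⊕b6⊕b7⊕b10⊕b11⊕b14⊕b15⊕b18⊕b19⊕b22⊕b23⊕b26⊕b27⊕b30⊕b31 = 1⊕0⊕1⊕0⊕0⊕1⊕1⊕0⊕0⊕0⊕0⊕0⊕0⊕0⊕1⊕1 = 0
s4: b4⊕b5⊕b6⊕b7⊕b12⊕b13⊕b14⊕b15⊕b20⊕b21⊕b22⊕b23⊕b28⊕b29⊕b30⊕b31 = 1⊕1⊕1⊕0⊕1⊕1⊕1⊕0⊕1⊕1⊕0⊕0⊕1⊕1⊕1⊕1 = 0
s8: b8⊕b9⊕b10⊕b11⊕b12⊕b13⊕b14⊕b15⊕b24⊕b25⊕b26⊕b27⊕b28⊕b29⊕b30⊕b31 = 0⊕1⊕0⊕1⊕1⊕1⊕1⊕0⊕1⊕0⊕0⊕0⊕1⊕1⊕1⊕1 = 0
s16: b16⊕b17⊕b18⊕b19⊕b20⊕b21⊕b22⊕b23⊕b24⊕b25⊕b26⊕b27⊕b28⊕b29⊕b30⊕b31 = 1⊕0⊕0⊕0⊕1⊕1⊕0⊕0⊕1⊕0⊕0⊕0⊕1⊕1⊕1⊕1 = 0
Syndrome (s16...s1) = 00000 → position 0 (no error).
No correction needed.
Data bits at positions 3,5,6,7,9,10,11,12,13,14,15,17,18,19,20,21,22,23,24,25,26,27,28,29,30,31: 01101011110000110010001111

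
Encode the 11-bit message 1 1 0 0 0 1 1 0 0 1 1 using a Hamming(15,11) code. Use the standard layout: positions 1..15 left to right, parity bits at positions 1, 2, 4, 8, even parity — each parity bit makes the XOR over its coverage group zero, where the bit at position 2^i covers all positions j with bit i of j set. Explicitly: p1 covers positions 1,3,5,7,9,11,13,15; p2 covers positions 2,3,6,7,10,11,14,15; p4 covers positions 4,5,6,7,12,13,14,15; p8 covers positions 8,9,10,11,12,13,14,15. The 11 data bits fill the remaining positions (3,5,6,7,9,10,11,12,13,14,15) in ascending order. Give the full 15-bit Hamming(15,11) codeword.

Place data bits at non-power-of-two positions: b3=1, b5=1, b6=0, b7=0, b9=0, b10=1, b11=1, b12=0, b13=0, b14=1, b15=1.
p1 = XOR of data positions {3,5,7,9,11,13,15} = 1⊕1⊕0⊕0⊕1⊕0⊕1 = 0
p2 = XOR of data positions {3,6,7,10,11,14,15} = 1⊕0⊕0⊕1⊕1⊕1⊕1 = 1
p4 = XOR of data positions {5,6,7,12,13,14,15} = 1⊕0⊕0⊕0⊕0⊕1⊕1 = 1
p8 = XOR of data positions {9,10,11,12,13,14,15} = 0⊕1⊕1⊕0⊕0⊕1⊕1 = 0
Codeword b1..b15 = 011110000110011

011110000110011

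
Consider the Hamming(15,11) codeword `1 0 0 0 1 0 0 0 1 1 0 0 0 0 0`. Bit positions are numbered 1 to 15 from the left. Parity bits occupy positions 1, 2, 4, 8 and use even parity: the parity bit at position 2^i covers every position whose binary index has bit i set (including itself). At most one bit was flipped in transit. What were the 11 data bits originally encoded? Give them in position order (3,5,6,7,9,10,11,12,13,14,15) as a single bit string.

01011100000

s1: b1⊕b3⊕b5⊕b7⊕b9⊕b11⊕b13⊕b15 = 1⊕0⊕1⊕0⊕1⊕0⊕0⊕0 = 1
s2: b2⊕b3⊕b6⊕b7⊕b10⊕b11⊕b14⊕b15 = 0⊕0⊕0⊕0⊕1⊕0⊕0⊕0 = 1
s4: b4⊕b5⊕b6⊕b7⊕b12⊕b13⊕b14⊕b15 = 0⊕1⊕0⊕0⊕0⊕0⊕0⊕0 = 1
s8: b8⊕b9⊕b10⊕b11⊕b12⊕b13⊕b14⊕b15 = 0⊕1⊕1⊕0⊕0⊕0⊕0⊕0 = 0
Syndrome (s8...s1) = 0111 → position 7.
Flip bit 7: corrected codeword = 100010101100000
Data bits at positions 3,5,6,7,9,10,11,12,13,14,15: 01011100000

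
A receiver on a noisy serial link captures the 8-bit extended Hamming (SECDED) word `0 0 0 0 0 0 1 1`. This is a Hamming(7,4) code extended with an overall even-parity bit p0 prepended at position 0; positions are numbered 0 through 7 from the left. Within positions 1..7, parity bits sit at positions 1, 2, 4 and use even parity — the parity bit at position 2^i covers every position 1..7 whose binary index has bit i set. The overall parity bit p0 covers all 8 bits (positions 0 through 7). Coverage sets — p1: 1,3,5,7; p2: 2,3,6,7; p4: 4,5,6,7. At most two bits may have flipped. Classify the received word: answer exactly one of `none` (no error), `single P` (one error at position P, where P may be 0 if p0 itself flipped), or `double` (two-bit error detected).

double

s1: b1⊕b3⊕b5⊕b7 = 0⊕0⊕0⊕1 = 1
s2: b2⊕b3⊕b6⊕b7 = 0⊕0⊕1⊕1 = 0
s4: b4⊕b5⊕b6⊕b7 = 0⊕0⊕1⊕1 = 0
Syndrome (s4...s1) = 001 → position 1.
Overall parity (XOR of all 8 bits, including p0): 0⊕0⊕0⊕0⊕0⊕0⊕1⊕1 = 0
Overall=0, syndrome position=1 → double-bit error detected (uncorrectable).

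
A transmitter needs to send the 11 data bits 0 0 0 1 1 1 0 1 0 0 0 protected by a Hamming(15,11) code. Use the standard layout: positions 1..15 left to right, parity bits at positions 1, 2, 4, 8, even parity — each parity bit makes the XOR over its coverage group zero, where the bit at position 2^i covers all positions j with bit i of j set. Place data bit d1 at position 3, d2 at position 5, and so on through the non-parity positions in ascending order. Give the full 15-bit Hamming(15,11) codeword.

000000111101000

Place data bits at non-power-of-two positions: b3=0, b5=0, b6=0, b7=1, b9=1, b10=1, b11=0, b12=1, b13=0, b14=0, b15=0.
p1 = XOR of data positions {3,5,7,9,11,13,15} = 0⊕0⊕1⊕1⊕0⊕0⊕0 = 0
p2 = XOR of data positions {3,6,7,10,11,14,15} = 0⊕0⊕1⊕1⊕0⊕0⊕0 = 0
p4 = XOR of data positions {5,6,7,12,13,14,15} = 0⊕0⊕1⊕1⊕0⊕0⊕0 = 0
p8 = XOR of data positions {9,10,11,12,13,14,15} = 1⊕1⊕0⊕1⊕0⊕0⊕0 = 1
Codeword b1..b15 = 000000111101000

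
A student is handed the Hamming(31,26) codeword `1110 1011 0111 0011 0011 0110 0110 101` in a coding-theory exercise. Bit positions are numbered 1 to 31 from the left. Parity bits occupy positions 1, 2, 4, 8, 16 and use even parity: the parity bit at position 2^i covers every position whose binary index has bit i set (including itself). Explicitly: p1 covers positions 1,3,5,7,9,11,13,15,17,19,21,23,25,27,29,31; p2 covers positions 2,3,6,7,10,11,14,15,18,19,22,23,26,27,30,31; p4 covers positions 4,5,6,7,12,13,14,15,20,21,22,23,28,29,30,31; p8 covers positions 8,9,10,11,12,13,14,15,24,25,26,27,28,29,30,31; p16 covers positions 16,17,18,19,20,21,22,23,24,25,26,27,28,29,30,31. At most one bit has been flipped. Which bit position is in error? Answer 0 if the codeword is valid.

29

s1: b1⊕b3⊕b5⊕b7⊕b9⊕b11⊕b13⊕b15⊕b17⊕b19⊕b21⊕b23⊕b25⊕b27⊕b29⊕b31 = 1⊕1⊕1⊕1⊕0⊕1⊕0⊕1⊕0⊕1⊕0⊕1⊕0⊕1⊕1⊕1 = 1
s2: b2⊕b3⊕b6⊕b7⊕b10⊕b11⊕b14⊕b15⊕b18⊕b19⊕b22⊕b23⊕b26⊕b27⊕b30⊕b31 = 1⊕1⊕0⊕1⊕1⊕1⊕0⊕1⊕0⊕1⊕1⊕1⊕1⊕1⊕0⊕1 = 0
s4: b4⊕b5⊕b6⊕b7⊕b12⊕b13⊕b14⊕b15⊕b20⊕b21⊕b22⊕b23⊕b28⊕b29⊕b30⊕b31 = 0⊕1⊕0⊕1⊕1⊕0⊕0⊕1⊕1⊕0⊕1⊕1⊕0⊕1⊕0⊕1 = 1
s8: b8⊕b9⊕b10⊕b11⊕b12⊕b13⊕b14⊕b15⊕b24⊕b25⊕b26⊕b27⊕b28⊕b29⊕b30⊕b31 = 1⊕0⊕1⊕1⊕1⊕0⊕0⊕1⊕0⊕0⊕1⊕1⊕0⊕1⊕0⊕1 = 1
s16: b16⊕b17⊕b18⊕b19⊕b20⊕b21⊕b22⊕b23⊕b24⊕b25⊕b26⊕b27⊕b28⊕b29⊕b30⊕b31 = 1⊕0⊕0⊕1⊕1⊕0⊕1⊕1⊕0⊕0⊕1⊕1⊕0⊕1⊕0⊕1 = 1
Syndrome (s16...s1) = 11101 → position 29.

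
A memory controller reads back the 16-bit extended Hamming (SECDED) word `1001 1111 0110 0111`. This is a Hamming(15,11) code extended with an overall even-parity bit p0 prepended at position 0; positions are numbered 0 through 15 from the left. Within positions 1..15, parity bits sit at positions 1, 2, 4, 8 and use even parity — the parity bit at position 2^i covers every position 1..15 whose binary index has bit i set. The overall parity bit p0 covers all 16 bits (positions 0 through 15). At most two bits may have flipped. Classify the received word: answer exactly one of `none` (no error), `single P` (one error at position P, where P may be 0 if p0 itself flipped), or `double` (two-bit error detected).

s1: b1⊕b3⊕b5⊕b7⊕b9⊕b11⊕b13⊕b15 = 0⊕1⊕1⊕1⊕1⊕0⊕1⊕1 = 0
s2: b2⊕b3⊕b6⊕b7⊕b10⊕b11⊕b14⊕b15 = 0⊕1⊕1⊕1⊕1⊕0⊕1⊕1 = 0
s4: b4⊕b5⊕b6⊕b7⊕b12⊕b13⊕b14⊕b15 = 1⊕1⊕1⊕1⊕0⊕1⊕1⊕1 = 1
s8: b8⊕b9⊕b10⊕b11⊕b12⊕b13⊕b14⊕b15 = 0⊕1⊕1⊕0⊕0⊕1⊕1⊕1 = 1
Syndrome (s8...s1) = 1100 → position 12.
Overall parity (XOR of all 16 bits, including p0): 1⊕0⊕0⊕1⊕1⊕1⊕1⊕1⊕0⊕1⊕1⊕0⊕0⊕1⊕1⊕1 = 1
Overall=1, syndrome position=12 → single-bit error at position 12.

single 12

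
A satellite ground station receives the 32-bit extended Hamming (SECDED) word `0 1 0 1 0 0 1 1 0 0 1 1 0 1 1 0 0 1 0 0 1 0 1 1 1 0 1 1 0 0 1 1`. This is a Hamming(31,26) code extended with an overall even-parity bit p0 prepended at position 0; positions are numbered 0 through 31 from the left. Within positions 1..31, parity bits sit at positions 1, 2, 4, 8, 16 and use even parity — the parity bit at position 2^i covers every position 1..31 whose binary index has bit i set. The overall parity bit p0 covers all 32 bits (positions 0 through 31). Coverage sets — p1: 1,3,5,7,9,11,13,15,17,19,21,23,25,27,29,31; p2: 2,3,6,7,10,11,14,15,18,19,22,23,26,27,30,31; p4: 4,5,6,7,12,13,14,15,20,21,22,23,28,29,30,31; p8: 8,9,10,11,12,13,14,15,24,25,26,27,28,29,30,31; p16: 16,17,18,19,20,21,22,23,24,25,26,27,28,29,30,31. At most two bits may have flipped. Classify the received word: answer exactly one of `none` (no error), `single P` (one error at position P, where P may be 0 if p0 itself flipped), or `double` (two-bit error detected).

single 29

s1: b1⊕b3⊕b5⊕b7⊕b9⊕b11⊕b13⊕b15⊕b17⊕b19⊕b21⊕b23⊕b25⊕b27⊕b29⊕b31 = 1⊕1⊕0⊕1⊕0⊕1⊕1⊕0⊕1⊕0⊕0⊕1⊕0⊕1⊕0⊕1 = 1
s2: b2⊕b3⊕b6⊕b7⊕b10⊕b11⊕b14⊕b15⊕b18⊕b19⊕b22⊕b23⊕b26⊕b27⊕b30⊕b31 = 0⊕1⊕1⊕1⊕1⊕1⊕1⊕0⊕0⊕0⊕1⊕1⊕1⊕1⊕1⊕1 = 0
s4: b4⊕b5⊕b6⊕b7⊕b12⊕b13⊕b14⊕b15⊕b20⊕b21⊕b22⊕b23⊕b28⊕b29⊕b30⊕b31 = 0⊕0⊕1⊕1⊕0⊕1⊕1⊕0⊕1⊕0⊕1⊕1⊕0⊕0⊕1⊕1 = 1
s8: b8⊕b9⊕b10⊕b11⊕b12⊕b13⊕b14⊕b15⊕b24⊕b25⊕b26⊕b27⊕b28⊕b29⊕b30⊕b31 = 0⊕0⊕1⊕1⊕0⊕1⊕1⊕0⊕1⊕0⊕1⊕1⊕0⊕0⊕1⊕1 = 1
s16: b16⊕b17⊕b18⊕b19⊕b20⊕b21⊕b22⊕b23⊕b24⊕b25⊕b26⊕b27⊕b28⊕b29⊕b30⊕b31 = 0⊕1⊕0⊕0⊕1⊕0⊕1⊕1⊕1⊕0⊕1⊕1⊕0⊕0⊕1⊕1 = 1
Syndrome (s16...s1) = 11101 → position 29.
Overall parity (XOR of all 32 bits, including p0): 0⊕1⊕0⊕1⊕0⊕0⊕1⊕1⊕0⊕0⊕1⊕1⊕0⊕1⊕1⊕0⊕0⊕1⊕0⊕0⊕1⊕0⊕1⊕1⊕1⊕0⊕1⊕1⊕0⊕0⊕1⊕1 = 1
Overall=1, syndrome position=29 → single-bit error at position 29.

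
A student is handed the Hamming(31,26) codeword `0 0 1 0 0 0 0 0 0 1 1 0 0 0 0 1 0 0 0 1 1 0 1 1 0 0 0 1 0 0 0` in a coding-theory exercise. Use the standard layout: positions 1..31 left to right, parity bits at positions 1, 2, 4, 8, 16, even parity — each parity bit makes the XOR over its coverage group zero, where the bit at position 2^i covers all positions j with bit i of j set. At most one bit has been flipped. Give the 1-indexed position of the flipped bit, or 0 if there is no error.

s1: b1⊕b3⊕b5⊕b7⊕b9⊕b11⊕b13⊕b15⊕b17⊕b19⊕b21⊕b23⊕b25⊕b27⊕b29⊕b31 = 0⊕1⊕0⊕0⊕0⊕1⊕0⊕0⊕0⊕0⊕1⊕1⊕0⊕0⊕0⊕0 = 0
s2: b2⊕b3⊕b6⊕b7⊕b10⊕b11⊕b14⊕b15⊕b18⊕b19⊕b22⊕b23⊕b26⊕b27⊕b30⊕b31 = 0⊕1⊕0⊕0⊕1⊕1⊕0⊕0⊕0⊕0⊕0⊕1⊕0⊕0⊕0⊕0 = 0
s4: b4⊕b5⊕b6⊕b7⊕b12⊕b13⊕b14⊕b15⊕b20⊕b21⊕b22⊕b23⊕b28⊕b29⊕b30⊕b31 = 0⊕0⊕0⊕0⊕0⊕0⊕0⊕0⊕1⊕1⊕0⊕1⊕1⊕0⊕0⊕0 = 0
s8: b8⊕b9⊕b10⊕b11⊕b12⊕b13⊕b14⊕b15⊕b24⊕b25⊕b26⊕b27⊕b28⊕b29⊕b30⊕b31 = 0⊕0⊕1⊕1⊕0⊕0⊕0⊕0⊕1⊕0⊕0⊕0⊕1⊕0⊕0⊕0 = 0
s16: b16⊕b17⊕b18⊕b19⊕b20⊕b21⊕b22⊕b23⊕b24⊕b25⊕b26⊕b27⊕b28⊕b29⊕b30⊕b31 = 1⊕0⊕0⊕0⊕1⊕1⊕0⊕1⊕1⊕0⊕0⊕0⊕1⊕0⊕0⊕0 = 0
Syndrome (s16...s1) = 00000 → position 0 (no error).

0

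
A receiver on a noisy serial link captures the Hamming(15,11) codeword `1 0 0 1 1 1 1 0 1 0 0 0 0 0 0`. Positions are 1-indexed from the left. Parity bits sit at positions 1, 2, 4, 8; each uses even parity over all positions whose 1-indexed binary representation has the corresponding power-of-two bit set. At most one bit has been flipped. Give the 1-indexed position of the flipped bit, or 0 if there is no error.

8

s1: b1⊕b3⊕b5⊕b7⊕b9⊕b11⊕b13⊕b15 = 1⊕0⊕1⊕1⊕1⊕0⊕0⊕0 = 0
s2: b2⊕b3⊕b6⊕b7⊕b10⊕b11⊕b14⊕b15 = 0⊕0⊕1⊕1⊕0⊕0⊕0⊕0 = 0
s4: b4⊕b5⊕b6⊕b7⊕b12⊕b13⊕b14⊕b15 = 1⊕1⊕1⊕1⊕0⊕0⊕0⊕0 = 0
s8: b8⊕b9⊕b10⊕b11⊕b12⊕b13⊕b14⊕b15 = 0⊕1⊕0⊕0⊕0⊕0⊕0⊕0 = 1
Syndrome (s8...s1) = 1000 → position 8.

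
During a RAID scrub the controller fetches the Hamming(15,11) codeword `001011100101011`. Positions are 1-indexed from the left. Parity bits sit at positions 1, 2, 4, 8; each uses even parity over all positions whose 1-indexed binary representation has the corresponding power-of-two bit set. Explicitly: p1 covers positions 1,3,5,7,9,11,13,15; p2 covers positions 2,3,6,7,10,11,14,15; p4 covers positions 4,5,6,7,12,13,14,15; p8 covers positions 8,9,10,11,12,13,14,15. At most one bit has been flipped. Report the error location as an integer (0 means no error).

0

s1: b1⊕b3⊕b5⊕b7⊕b9⊕b11⊕b13⊕b15 = 0⊕1⊕1⊕1⊕0⊕0⊕0⊕1 = 0
s2: b2⊕b3⊕b6⊕b7⊕b10⊕b11⊕b14⊕b15 = 0⊕1⊕1⊕1⊕1⊕0⊕1⊕1 = 0
s4: b4⊕b5⊕b6⊕b7⊕b12⊕b13⊕b14⊕b15 = 0⊕1⊕1⊕1⊕1⊕0⊕1⊕1 = 0
s8: b8⊕b9⊕b10⊕b11⊕b12⊕b13⊕b14⊕b15 = 0⊕0⊕1⊕0⊕1⊕0⊕1⊕1 = 0
Syndrome (s8...s1) = 0000 → position 0 (no error).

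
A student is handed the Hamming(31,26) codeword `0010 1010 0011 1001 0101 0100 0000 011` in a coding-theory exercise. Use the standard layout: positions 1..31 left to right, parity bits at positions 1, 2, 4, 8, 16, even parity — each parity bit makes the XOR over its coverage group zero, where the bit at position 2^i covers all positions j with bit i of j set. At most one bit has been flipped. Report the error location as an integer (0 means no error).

10

s1: b1⊕b3⊕b5⊕b7⊕b9⊕b11⊕b13⊕b15⊕b17⊕b19⊕b21⊕b23⊕b25⊕b27⊕b29⊕b31 = 0⊕1⊕1⊕1⊕0⊕1⊕1⊕0⊕0⊕0⊕0⊕0⊕0⊕0⊕0⊕1 = 0
s2: b2⊕b3⊕b6⊕b7⊕b10⊕b11⊕b14⊕b15⊕b18⊕b19⊕b22⊕b23⊕b26⊕b27⊕b30⊕b31 = 0⊕1⊕0⊕1⊕0⊕1⊕0⊕0⊕1⊕0⊕1⊕0⊕0⊕0⊕1⊕1 = 1
s4: b4⊕b5⊕b6⊕b7⊕b12⊕b13⊕b14⊕b15⊕b20⊕b21⊕b22⊕b23⊕b28⊕b29⊕b30⊕b31 = 0⊕1⊕0⊕1⊕1⊕1⊕0⊕0⊕1⊕0⊕1⊕0⊕0⊕0⊕1⊕1 = 0
s8: b8⊕b9⊕b10⊕b11⊕b12⊕b13⊕b14⊕b15⊕b24⊕b25⊕b26⊕b27⊕b28⊕b29⊕b30⊕b31 = 0⊕0⊕0⊕1⊕1⊕1⊕0⊕0⊕0⊕0⊕0⊕0⊕0⊕0⊕1⊕1 = 1
s16: b16⊕b17⊕b18⊕b19⊕b20⊕b21⊕b22⊕b23⊕b24⊕b25⊕b26⊕b27⊕b28⊕b29⊕b30⊕b31 = 1⊕0⊕1⊕0⊕1⊕0⊕1⊕0⊕0⊕0⊕0⊕0⊕0⊕0⊕1⊕1 = 0
Syndrome (s16...s1) = 01010 → position 10.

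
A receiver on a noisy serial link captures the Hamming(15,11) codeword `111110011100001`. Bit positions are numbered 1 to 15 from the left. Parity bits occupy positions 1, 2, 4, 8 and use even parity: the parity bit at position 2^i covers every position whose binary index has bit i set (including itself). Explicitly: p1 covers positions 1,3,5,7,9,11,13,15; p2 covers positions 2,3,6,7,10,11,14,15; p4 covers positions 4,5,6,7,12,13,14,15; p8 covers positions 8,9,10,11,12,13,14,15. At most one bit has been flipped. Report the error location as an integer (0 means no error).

5

s1: b1⊕b3⊕b5⊕b7⊕b9⊕b11⊕b13⊕b15 = 1⊕1⊕1⊕0⊕1⊕0⊕0⊕1 = 1
s2: b2⊕b3⊕b6⊕b7⊕b10⊕b11⊕b14⊕b15 = 1⊕1⊕0⊕0⊕1⊕0⊕0⊕1 = 0
s4: b4⊕b5⊕b6⊕b7⊕b12⊕b13⊕b14⊕b15 = 1⊕1⊕0⊕0⊕0⊕0⊕0⊕1 = 1
s8: b8⊕b9⊕b10⊕b11⊕b12⊕b13⊕b14⊕b15 = 1⊕1⊕1⊕0⊕0⊕0⊕0⊕1 = 0
Syndrome (s8...s1) = 0101 → position 5.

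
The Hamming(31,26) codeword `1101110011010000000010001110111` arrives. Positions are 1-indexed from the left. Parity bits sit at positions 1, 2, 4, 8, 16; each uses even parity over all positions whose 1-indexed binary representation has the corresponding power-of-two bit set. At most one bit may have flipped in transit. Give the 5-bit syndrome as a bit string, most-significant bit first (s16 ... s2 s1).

11010

s1: b1⊕b3⊕b5⊕b7⊕b9⊕b11⊕b13⊕b15⊕b17⊕b19⊕b21⊕b23⊕b25⊕b27⊕b29⊕b31 = 1⊕0⊕1⊕0⊕1⊕0⊕0⊕0⊕0⊕0⊕1⊕0⊕1⊕1⊕1⊕1 = 0
s2: b2⊕b3⊕b6⊕b7⊕b10⊕b11⊕b14⊕b15⊕b18⊕b19⊕b22⊕b23⊕b26⊕b27⊕b30⊕b31 = 1⊕0⊕1⊕0⊕1⊕0⊕0⊕0⊕0⊕0⊕0⊕0⊕1⊕1⊕1⊕1 = 1
s4: b4⊕b5⊕b6⊕b7⊕b12⊕b13⊕b14⊕b15⊕b20⊕b21⊕b22⊕b23⊕b28⊕b29⊕b30⊕b31 = 1⊕1⊕1⊕0⊕1⊕0⊕0⊕0⊕0⊕1⊕0⊕0⊕0⊕1⊕1⊕1 = 0
s8: b8⊕b9⊕b10⊕b11⊕b12⊕b13⊕b14⊕b15⊕b24⊕b25⊕b26⊕b27⊕b28⊕b29⊕b30⊕b31 = 0⊕1⊕1⊕0⊕1⊕0⊕0⊕0⊕0⊕1⊕1⊕1⊕0⊕1⊕1⊕1 = 1
s16: b16⊕b17⊕b18⊕b19⊕b20⊕b21⊕b22⊕b23⊕b24⊕b25⊕b26⊕b27⊕b28⊕b29⊕b30⊕b31 = 0⊕0⊕0⊕0⊕0⊕1⊕0⊕0⊕0⊕1⊕1⊕1⊕0⊕1⊕1⊕1 = 1
Syndrome (s16...s1) = 11010 → position 26.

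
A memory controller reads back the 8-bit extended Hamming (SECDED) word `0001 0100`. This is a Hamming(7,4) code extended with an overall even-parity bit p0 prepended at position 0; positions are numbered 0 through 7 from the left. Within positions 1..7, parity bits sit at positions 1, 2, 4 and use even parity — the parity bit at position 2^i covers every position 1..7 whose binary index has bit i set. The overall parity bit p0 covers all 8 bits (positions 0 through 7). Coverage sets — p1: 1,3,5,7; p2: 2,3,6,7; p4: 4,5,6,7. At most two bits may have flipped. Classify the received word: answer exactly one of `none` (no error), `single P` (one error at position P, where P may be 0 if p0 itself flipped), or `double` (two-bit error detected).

double

s1: b1⊕b3⊕b5⊕b7 = 0⊕1⊕1⊕0 = 0
s2: b2⊕b3⊕b6⊕b7 = 0⊕1⊕0⊕0 = 1
s4: b4⊕b5⊕b6⊕b7 = 0⊕1⊕0⊕0 = 1
Syndrome (s4...s1) = 110 → position 6.
Overall parity (XOR of all 8 bits, including p0): 0⊕0⊕0⊕1⊕0⊕1⊕0⊕0 = 0
Overall=0, syndrome position=6 → double-bit error detected (uncorrectable).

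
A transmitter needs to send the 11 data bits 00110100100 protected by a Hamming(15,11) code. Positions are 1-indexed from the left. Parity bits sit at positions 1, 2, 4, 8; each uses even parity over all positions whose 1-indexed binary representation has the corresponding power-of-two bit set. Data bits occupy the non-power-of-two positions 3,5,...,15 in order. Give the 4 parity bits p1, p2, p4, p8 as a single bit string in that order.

Place data bits at non-power-of-two positions: b3=0, b5=0, b6=1, b7=1, b9=0, b10=1, b11=0, b12=0, b13=1, b14=0, b15=0.
p1 = XOR of data positions {3,5,7,9,11,13,15} = 0⊕0⊕1⊕0⊕0⊕1⊕0 = 0
p2 = XOR of data positions {3,6,7,10,11,14,15} = 0⊕1⊕1⊕1⊕0⊕0⊕0 = 1
p4 = XOR of data positions {5,6,7,12,13,14,15} = 0⊕1⊕1⊕0⊕1⊕0⊕0 = 1
p8 = XOR of data positions {9,10,11,12,13,14,15} = 0⊕1⊕0⊕0⊕1⊕0⊕0 = 0
Parity bits p1,p2,p4,p8 = 0110

0110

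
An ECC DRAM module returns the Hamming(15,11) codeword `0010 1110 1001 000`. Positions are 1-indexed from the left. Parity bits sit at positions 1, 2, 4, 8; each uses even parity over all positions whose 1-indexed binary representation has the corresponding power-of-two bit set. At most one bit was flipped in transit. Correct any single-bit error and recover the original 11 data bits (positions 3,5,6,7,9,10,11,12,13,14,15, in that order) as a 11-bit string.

s1: b1⊕b3⊕b5⊕b7⊕b9⊕b11⊕b13⊕b15 = 0⊕1⊕1⊕1⊕1⊕0⊕0⊕0 = 0
s2: b2⊕b3⊕b6⊕b7⊕b10⊕b11⊕b14⊕b15 = 0⊕1⊕1⊕1⊕0⊕0⊕0⊕0 = 1
s4: b4⊕b5⊕b6⊕b7⊕b12⊕b13⊕b14⊕b15 = 0⊕1⊕1⊕1⊕1⊕0⊕0⊕0 = 0
s8: b8⊕b9⊕b10⊕b11⊕b12⊕b13⊕b14⊕b15 = 0⊕1⊕0⊕0⊕1⊕0⊕0⊕0 = 0
Syndrome (s8...s1) = 0010 → position 2.
Flip bit 2: corrected codeword = 011011101001000
Data bits at positions 3,5,6,7,9,10,11,12,13,14,15: 11111001000

11111001000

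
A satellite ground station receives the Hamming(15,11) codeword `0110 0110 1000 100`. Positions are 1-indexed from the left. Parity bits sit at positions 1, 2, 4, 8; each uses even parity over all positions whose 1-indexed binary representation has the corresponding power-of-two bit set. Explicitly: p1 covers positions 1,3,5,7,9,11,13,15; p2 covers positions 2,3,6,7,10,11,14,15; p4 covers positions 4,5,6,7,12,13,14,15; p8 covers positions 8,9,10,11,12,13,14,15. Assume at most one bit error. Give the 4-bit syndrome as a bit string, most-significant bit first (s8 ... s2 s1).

s1: b1⊕b3⊕b5⊕b7⊕b9⊕b11⊕b13⊕b15 = 0⊕1⊕0⊕1⊕1⊕0⊕1⊕0 = 0
s2: b2⊕b3⊕b6⊕b7⊕b10⊕b11⊕b14⊕b15 = 1⊕1⊕1⊕1⊕0⊕0⊕0⊕0 = 0
s4: b4⊕b5⊕b6⊕b7⊕b12⊕b13⊕b14⊕b15 = 0⊕0⊕1⊕1⊕0⊕1⊕0⊕0 = 1
s8: b8⊕b9⊕b10⊕b11⊕b12⊕b13⊕b14⊕b15 = 0⊕1⊕0⊕0⊕0⊕1⊕0⊕0 = 0
Syndrome (s8...s1) = 0100 → position 4.

0100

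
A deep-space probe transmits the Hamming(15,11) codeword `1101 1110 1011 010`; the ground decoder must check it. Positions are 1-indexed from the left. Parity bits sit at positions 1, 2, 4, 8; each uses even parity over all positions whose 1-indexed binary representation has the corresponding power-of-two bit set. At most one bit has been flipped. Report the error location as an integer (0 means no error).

s1: b1⊕b3⊕b5⊕b7⊕b9⊕b11⊕b13⊕b15 = 1⊕0⊕1⊕1⊕1⊕1⊕0⊕0 = 1
s2: b2⊕b3⊕b6⊕b7⊕b10⊕b11⊕b14⊕b15 = 1⊕0⊕1⊕1⊕0⊕1⊕1⊕0 = 1
s4: b4⊕b5⊕b6⊕b7⊕b12⊕b13⊕b14⊕b15 = 1⊕1⊕1⊕1⊕1⊕0⊕1⊕0 = 0
s8: b8⊕b9⊕b10⊕b11⊕b12⊕b13⊕b14⊕b15 = 0⊕1⊕0⊕1⊕1⊕0⊕1⊕0 = 0
Syndrome (s8...s1) = 0011 → position 3.

3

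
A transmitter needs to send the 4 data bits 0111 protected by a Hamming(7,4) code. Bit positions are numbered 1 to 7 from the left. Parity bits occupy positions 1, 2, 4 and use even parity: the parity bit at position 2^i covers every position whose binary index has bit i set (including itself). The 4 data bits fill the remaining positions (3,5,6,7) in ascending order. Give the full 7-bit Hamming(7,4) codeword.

0001111

Place data bits at non-power-of-two positions: b3=0, b5=1, b6=1, b7=1.
p1 = XOR of data positions {3,5,7} = 0⊕1⊕1 = 0
p2 = XOR of data positions {3,6,7} = 0⊕1⊕1 = 0
p4 = XOR of data positions {5,6,7} = 1⊕1⊕1 = 1
Codeword b1..b7 = 0001111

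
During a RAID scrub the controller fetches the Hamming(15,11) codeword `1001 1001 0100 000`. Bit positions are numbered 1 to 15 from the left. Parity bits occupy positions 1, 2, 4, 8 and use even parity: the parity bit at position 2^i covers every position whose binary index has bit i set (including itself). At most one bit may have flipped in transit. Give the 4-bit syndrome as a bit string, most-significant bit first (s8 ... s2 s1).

0010

s1: b1⊕b3⊕b5⊕b7⊕b9⊕b11⊕b13⊕b15 = 1⊕0⊕1⊕0⊕0⊕0⊕0⊕0 = 0
s2: b2⊕b3⊕b6⊕b7⊕b10⊕b11⊕b14⊕b15 = 0⊕0⊕0⊕0⊕1⊕0⊕0⊕0 = 1
s4: b4⊕b5⊕b6⊕b7⊕b12⊕b13⊕b14⊕b15 = 1⊕1⊕0⊕0⊕0⊕0⊕0⊕0 = 0
s8: b8⊕b9⊕b10⊕b11⊕b12⊕b13⊕b14⊕b15 = 1⊕0⊕1⊕0⊕0⊕0⊕0⊕0 = 0
Syndrome (s8...s1) = 0010 → position 2.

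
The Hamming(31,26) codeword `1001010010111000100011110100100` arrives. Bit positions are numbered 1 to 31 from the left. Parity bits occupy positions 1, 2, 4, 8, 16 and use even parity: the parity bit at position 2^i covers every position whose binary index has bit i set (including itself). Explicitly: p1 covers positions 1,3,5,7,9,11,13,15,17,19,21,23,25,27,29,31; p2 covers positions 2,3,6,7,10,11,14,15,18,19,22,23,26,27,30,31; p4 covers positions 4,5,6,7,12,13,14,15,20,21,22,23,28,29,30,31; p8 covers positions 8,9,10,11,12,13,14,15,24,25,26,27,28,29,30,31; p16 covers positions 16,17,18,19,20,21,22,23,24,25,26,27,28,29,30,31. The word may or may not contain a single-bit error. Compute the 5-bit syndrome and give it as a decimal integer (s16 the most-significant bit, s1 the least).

26

s1: b1⊕b3⊕b5⊕b7⊕b9⊕b11⊕b13⊕b15⊕b17⊕b19⊕b21⊕b23⊕b25⊕b27⊕b29⊕b31 = 1⊕0⊕0⊕0⊕1⊕1⊕1⊕0⊕1⊕0⊕1⊕1⊕0⊕0⊕1⊕0 = 0
s2: b2⊕b3⊕b6⊕b7⊕b10⊕b11⊕b14⊕b15⊕b18⊕b19⊕b22⊕b23⊕b26⊕b27⊕b30⊕b31 = 0⊕0⊕1⊕0⊕0⊕1⊕0⊕0⊕0⊕0⊕1⊕1⊕1⊕0⊕0⊕0 = 1
s4: b4⊕b5⊕b6⊕b7⊕b12⊕b13⊕b14⊕b15⊕b20⊕b21⊕b22⊕b23⊕b28⊕b29⊕b30⊕b31 = 1⊕0⊕1⊕0⊕1⊕1⊕0⊕0⊕0⊕1⊕1⊕1⊕0⊕1⊕0⊕0 = 0
s8: b8⊕b9⊕b10⊕b11⊕b12⊕b13⊕b14⊕b15⊕b24⊕b25⊕b26⊕b27⊕b28⊕b29⊕b30⊕b31 = 0⊕1⊕0⊕1⊕1⊕1⊕0⊕0⊕1⊕0⊕1⊕0⊕0⊕1⊕0⊕0 = 1
s16: b16⊕b17⊕b18⊕b19⊕b20⊕b21⊕b22⊕b23⊕b24⊕b25⊕b26⊕b27⊕b28⊕b29⊕b30⊕b31 = 0⊕1⊕0⊕0⊕0⊕1⊕1⊕1⊕1⊕0⊕1⊕0⊕0⊕1⊕0⊕0 = 1
Syndrome (s16...s1) = 11010 → position 26.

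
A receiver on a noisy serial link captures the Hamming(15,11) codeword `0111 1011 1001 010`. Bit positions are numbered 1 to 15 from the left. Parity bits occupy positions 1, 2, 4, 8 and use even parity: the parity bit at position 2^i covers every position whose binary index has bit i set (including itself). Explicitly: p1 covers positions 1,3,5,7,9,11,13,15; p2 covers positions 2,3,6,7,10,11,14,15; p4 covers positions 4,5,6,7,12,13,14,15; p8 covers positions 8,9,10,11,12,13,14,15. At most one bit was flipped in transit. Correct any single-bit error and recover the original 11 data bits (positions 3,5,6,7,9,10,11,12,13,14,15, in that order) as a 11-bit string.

11011001010

s1: b1⊕b3⊕b5⊕b7⊕b9⊕b11⊕b13⊕b15 = 0⊕1⊕1⊕1⊕1⊕0⊕0⊕0 = 0
s2: b2⊕b3⊕b6⊕b7⊕b10⊕b11⊕b14⊕b15 = 1⊕1⊕0⊕1⊕0⊕0⊕1⊕0 = 0
s4: b4⊕b5⊕b6⊕b7⊕b12⊕b13⊕b14⊕b15 = 1⊕1⊕0⊕1⊕1⊕0⊕1⊕0 = 1
s8: b8⊕b9⊕b10⊕b11⊕b12⊕b13⊕b14⊕b15 = 1⊕1⊕0⊕0⊕1⊕0⊕1⊕0 = 0
Syndrome (s8...s1) = 0100 → position 4.
Flip bit 4: corrected codeword = 011010111001010
Data bits at positions 3,5,6,7,9,10,11,12,13,14,15: 11011001010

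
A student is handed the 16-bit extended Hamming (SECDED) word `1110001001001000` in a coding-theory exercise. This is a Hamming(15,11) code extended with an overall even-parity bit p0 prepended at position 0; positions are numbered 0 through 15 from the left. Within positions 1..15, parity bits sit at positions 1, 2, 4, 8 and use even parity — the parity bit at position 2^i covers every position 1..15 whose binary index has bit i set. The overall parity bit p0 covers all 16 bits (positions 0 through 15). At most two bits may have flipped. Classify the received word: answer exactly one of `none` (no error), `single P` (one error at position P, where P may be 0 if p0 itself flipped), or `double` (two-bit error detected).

none

s1: b1⊕b3⊕b5⊕b7⊕b9⊕b11⊕b13⊕b15 = 1⊕0⊕0⊕0⊕1⊕0⊕0⊕0 = 0
s2: b2⊕b3⊕b6⊕b7⊕b10⊕b11⊕b14⊕b15 = 1⊕0⊕1⊕0⊕0⊕0⊕0⊕0 = 0
s4: b4⊕b5⊕b6⊕b7⊕b12⊕b13⊕b14⊕b15 = 0⊕0⊕1⊕0⊕1⊕0⊕0⊕0 = 0
s8: b8⊕b9⊕b10⊕b11⊕b12⊕b13⊕b14⊕b15 = 0⊕1⊕0⊕0⊕1⊕0⊕0⊕0 = 0
Syndrome (s8...s1) = 0000 → position 0 (no error).
Overall parity (XOR of all 16 bits, including p0): 1⊕1⊕1⊕0⊕0⊕0⊕1⊕0⊕0⊕1⊕0⊕0⊕1⊕0⊕0⊕0 = 0
Overall=0, syndrome position=0 → no error.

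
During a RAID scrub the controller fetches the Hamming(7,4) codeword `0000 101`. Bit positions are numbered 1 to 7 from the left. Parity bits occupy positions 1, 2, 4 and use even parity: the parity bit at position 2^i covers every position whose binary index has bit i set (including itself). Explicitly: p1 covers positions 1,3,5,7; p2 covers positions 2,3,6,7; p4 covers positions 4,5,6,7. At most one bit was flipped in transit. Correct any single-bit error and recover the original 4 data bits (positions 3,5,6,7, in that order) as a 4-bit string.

0101

s1: b1⊕b3⊕b5⊕b7 = 0⊕0⊕1⊕1 = 0
s2: b2⊕b3⊕b6⊕b7 = 0⊕0⊕0⊕1 = 1
s4: b4⊕b5⊕b6⊕b7 = 0⊕1⊕0⊕1 = 0
Syndrome (s4...s1) = 010 → position 2.
Flip bit 2: corrected codeword = 0100101
Data bits at positions 3,5,6,7: 0101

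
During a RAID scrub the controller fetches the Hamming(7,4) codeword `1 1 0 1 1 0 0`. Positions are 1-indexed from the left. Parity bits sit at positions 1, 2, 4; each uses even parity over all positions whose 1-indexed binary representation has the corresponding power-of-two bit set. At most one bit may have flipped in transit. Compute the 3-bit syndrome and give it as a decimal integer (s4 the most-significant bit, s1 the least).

2

s1: b1⊕b3⊕b5⊕b7 = 1⊕0⊕1⊕0 = 0
s2: b2⊕b3⊕b6⊕b7 = 1⊕0⊕0⊕0 = 1
s4: b4⊕b5⊕b6⊕b7 = 1⊕1⊕0⊕0 = 0
Syndrome (s4...s1) = 010 → position 2.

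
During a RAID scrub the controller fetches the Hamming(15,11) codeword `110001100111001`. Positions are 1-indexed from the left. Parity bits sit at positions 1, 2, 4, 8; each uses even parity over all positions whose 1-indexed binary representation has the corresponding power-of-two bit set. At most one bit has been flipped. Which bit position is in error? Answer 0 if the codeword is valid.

s1: b1⊕b3⊕b5⊕b7⊕b9⊕b11⊕b13⊕b15 = 1⊕0⊕0⊕1⊕0⊕1⊕0⊕1 = 0
s2: b2⊕b3⊕b6⊕b7⊕b10⊕b11⊕b14⊕b15 = 1⊕0⊕1⊕1⊕1⊕1⊕0⊕1 = 0
s4: b4⊕b5⊕b6⊕b7⊕b12⊕b13⊕b14⊕b15 = 0⊕0⊕1⊕1⊕1⊕0⊕0⊕1 = 0
s8: b8⊕b9⊕b10⊕b11⊕b12⊕b13⊕b14⊕b15 = 0⊕0⊕1⊕1⊕1⊕0⊕0⊕1 = 0
Syndrome (s8...s1) = 0000 → position 0 (no error).

0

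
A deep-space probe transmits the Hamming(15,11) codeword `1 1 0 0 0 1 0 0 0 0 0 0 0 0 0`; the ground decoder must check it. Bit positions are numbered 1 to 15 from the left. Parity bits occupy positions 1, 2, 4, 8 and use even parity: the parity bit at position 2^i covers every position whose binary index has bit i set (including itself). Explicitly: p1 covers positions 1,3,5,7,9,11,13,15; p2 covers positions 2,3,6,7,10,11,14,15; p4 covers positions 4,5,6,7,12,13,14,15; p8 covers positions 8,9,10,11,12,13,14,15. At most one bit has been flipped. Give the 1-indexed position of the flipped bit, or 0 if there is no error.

5

s1: b1⊕b3⊕b5⊕b7⊕b9⊕b11⊕b13⊕b15 = 1⊕0⊕0⊕0⊕0⊕0⊕0⊕0 = 1
s2: b2⊕b3⊕b6⊕b7⊕b10⊕b11⊕b14⊕b15 = 1⊕0⊕1⊕0⊕0⊕0⊕0⊕0 = 0
s4: b4⊕b5⊕b6⊕b7⊕b12⊕b13⊕b14⊕b15 = 0⊕0⊕1⊕0⊕0⊕0⊕0⊕0 = 1
s8: b8⊕b9⊕b10⊕b11⊕b12⊕b13⊕b14⊕b15 = 0⊕0⊕0⊕0⊕0⊕0⊕0⊕0 = 0
Syndrome (s8...s1) = 0101 → position 5.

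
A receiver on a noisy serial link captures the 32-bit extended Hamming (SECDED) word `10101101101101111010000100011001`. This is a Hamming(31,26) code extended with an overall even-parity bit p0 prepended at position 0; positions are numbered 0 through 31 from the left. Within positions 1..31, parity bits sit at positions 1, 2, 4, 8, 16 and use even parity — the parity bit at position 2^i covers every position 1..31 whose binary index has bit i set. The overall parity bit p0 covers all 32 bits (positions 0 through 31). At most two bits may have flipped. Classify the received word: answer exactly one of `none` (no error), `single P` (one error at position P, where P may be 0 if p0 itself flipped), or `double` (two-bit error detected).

single 12

s1: b1⊕b3⊕b5⊕b7⊕b9⊕b11⊕b13⊕b15⊕b17⊕b19⊕b21⊕b23⊕b25⊕b27⊕b29⊕b31 = 0⊕0⊕1⊕1⊕0⊕1⊕1⊕1⊕0⊕0⊕0⊕1⊕0⊕1⊕0⊕1 = 0
s2: b2⊕b3⊕b6⊕b7⊕b10⊕b11⊕b14⊕b15⊕b18⊕b19⊕b22⊕b23⊕b26⊕b27⊕b30⊕b31 = 1⊕0⊕0⊕1⊕1⊕1⊕1⊕1⊕1⊕0⊕0⊕1⊕0⊕1⊕0⊕1 = 0
s4: b4⊕b5⊕b6⊕b7⊕b12⊕b13⊕b14⊕b15⊕b20⊕b21⊕b22⊕b23⊕b28⊕b29⊕b30⊕b31 = 1⊕1⊕0⊕1⊕0⊕1⊕1⊕1⊕0⊕0⊕0⊕1⊕1⊕0⊕0⊕1 = 1
s8: b8⊕b9⊕b10⊕b11⊕b12⊕b13⊕b14⊕b15⊕b24⊕b25⊕b26⊕b27⊕b28⊕b29⊕b30⊕b31 = 1⊕0⊕1⊕1⊕0⊕1⊕1⊕1⊕0⊕0⊕0⊕1⊕1⊕0⊕0⊕1 = 1
s16: b16⊕b17⊕b18⊕b19⊕b20⊕b21⊕b22⊕b23⊕b24⊕b25⊕b26⊕b27⊕b28⊕b29⊕b30⊕b31 = 1⊕0⊕1⊕0⊕0⊕0⊕0⊕1⊕0⊕0⊕0⊕1⊕1⊕0⊕0⊕1 = 0
Syndrome (s16...s1) = 01100 → position 12.
Overall parity (XOR of all 32 bits, including p0): 1⊕0⊕1⊕0⊕1⊕1⊕0⊕1⊕1⊕0⊕1⊕1⊕0⊕1⊕1⊕1⊕1⊕0⊕1⊕0⊕0⊕0⊕0⊕1⊕0⊕0⊕0⊕1⊕1⊕0⊕0⊕1 = 1
Overall=1, syndrome position=12 → single-bit error at position 12.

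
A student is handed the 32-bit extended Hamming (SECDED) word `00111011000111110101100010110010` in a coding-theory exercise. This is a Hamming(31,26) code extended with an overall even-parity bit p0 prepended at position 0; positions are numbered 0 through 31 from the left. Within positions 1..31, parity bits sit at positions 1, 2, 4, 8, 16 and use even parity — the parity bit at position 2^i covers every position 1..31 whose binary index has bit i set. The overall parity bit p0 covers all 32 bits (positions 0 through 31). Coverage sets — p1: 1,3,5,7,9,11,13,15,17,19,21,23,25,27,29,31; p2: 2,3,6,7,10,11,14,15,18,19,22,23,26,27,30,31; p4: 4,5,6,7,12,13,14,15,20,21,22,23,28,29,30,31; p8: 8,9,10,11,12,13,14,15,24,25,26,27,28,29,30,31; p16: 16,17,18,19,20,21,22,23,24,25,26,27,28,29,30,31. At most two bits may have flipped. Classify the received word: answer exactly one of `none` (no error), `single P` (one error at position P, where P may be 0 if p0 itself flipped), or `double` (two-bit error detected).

s1: b1⊕b3⊕b5⊕b7⊕b9⊕b11⊕b13⊕b15⊕b17⊕b19⊕b21⊕b23⊕b25⊕b27⊕b29⊕b31 = 0⊕1⊕0⊕1⊕0⊕1⊕1⊕1⊕1⊕1⊕0⊕0⊕0⊕1⊕0⊕0 = 0
s2: b2⊕b3⊕b6⊕b7⊕b10⊕b11⊕b14⊕b15⊕b18⊕b19⊕b22⊕b23⊕b26⊕b27⊕b30⊕b31 = 1⊕1⊕1⊕1⊕0⊕1⊕1⊕1⊕0⊕1⊕0⊕0⊕1⊕1⊕1⊕0 = 1
s4: b4⊕b5⊕b6⊕b7⊕b12⊕b13⊕b14⊕b15⊕b20⊕b21⊕b22⊕b23⊕b28⊕b29⊕b30⊕b31 = 1⊕0⊕1⊕1⊕1⊕1⊕1⊕1⊕1⊕0⊕0⊕0⊕0⊕0⊕1⊕0 = 1
s8: b8⊕b9⊕b10⊕b11⊕b12⊕b13⊕b14⊕b15⊕b24⊕b25⊕b26⊕b27⊕b28⊕b29⊕b30⊕b31 = 0⊕0⊕0⊕1⊕1⊕1⊕1⊕1⊕1⊕0⊕1⊕1⊕0⊕0⊕1⊕0 = 1
s16: b16⊕b17⊕b18⊕b19⊕b20⊕b21⊕b22⊕b23⊕b24⊕b25⊕b26⊕b27⊕b28⊕b29⊕b30⊕b31 = 0⊕1⊕0⊕1⊕1⊕0⊕0⊕0⊕1⊕0⊕1⊕1⊕0⊕0⊕1⊕0 = 1
Syndrome (s16...s1) = 11110 → position 30.
Overall parity (XOR of all 32 bits, including p0): 0⊕0⊕1⊕1⊕1⊕0⊕1⊕1⊕0⊕0⊕0⊕1⊕1⊕1⊕1⊕1⊕0⊕1⊕0⊕1⊕1⊕0⊕0⊕0⊕1⊕0⊕1⊕1⊕0⊕0⊕1⊕0 = 1
Overall=1, syndrome position=30 → single-bit error at position 30.

single 30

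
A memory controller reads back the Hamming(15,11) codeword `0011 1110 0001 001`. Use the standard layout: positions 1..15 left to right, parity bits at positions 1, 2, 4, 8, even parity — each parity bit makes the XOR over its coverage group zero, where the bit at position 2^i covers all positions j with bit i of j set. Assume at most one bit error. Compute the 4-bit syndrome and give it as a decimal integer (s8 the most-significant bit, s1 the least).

0

s1: b1⊕b3⊕b5⊕b7⊕b9⊕b11⊕b13⊕b15 = 0⊕1⊕1⊕1⊕0⊕0⊕0⊕1 = 0
s2: b2⊕b3⊕b6⊕b7⊕b10⊕b11⊕b14⊕b15 = 0⊕1⊕1⊕1⊕0⊕0⊕0⊕1 = 0
s4: b4⊕b5⊕b6⊕b7⊕b12⊕b13⊕b14⊕b15 = 1⊕1⊕1⊕1⊕1⊕0⊕0⊕1 = 0
s8: b8⊕b9⊕b10⊕b11⊕b12⊕b13⊕b14⊕b15 = 0⊕0⊕0⊕0⊕1⊕0⊕0⊕1 = 0
Syndrome (s8...s1) = 0000 → position 0 (no error).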